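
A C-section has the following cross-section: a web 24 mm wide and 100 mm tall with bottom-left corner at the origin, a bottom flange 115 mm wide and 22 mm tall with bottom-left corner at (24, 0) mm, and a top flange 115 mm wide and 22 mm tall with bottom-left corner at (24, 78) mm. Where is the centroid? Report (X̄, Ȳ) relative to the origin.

web: A = 24 × 100 = 2400.00, centroid at (12.00, 50.00).
bottom flange: A = 115 × 22 = 2530.00, centroid at (81.50, 11.00).
top flange: A = 115 × 22 = 2530.00, centroid at (81.50, 89.00).
ΣA = 7460.00 mm², ΣAX̄ = 441190.00 mm³, ΣAȲ = 373000.00 mm³.
X̄ = 441190.00/7460.00 = 59.14 mm; Ȳ = 373000.00/7460.00 = 50.00 mm.

X̄ = 59.14 mm, Ȳ = 50.00 mm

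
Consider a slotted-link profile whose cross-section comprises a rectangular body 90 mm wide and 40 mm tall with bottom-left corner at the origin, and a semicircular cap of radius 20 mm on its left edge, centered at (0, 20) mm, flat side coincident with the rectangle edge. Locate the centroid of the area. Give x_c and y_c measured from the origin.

rectangular body: A = 90 × 40 = 3600.00, centroid at (45.00, 20.00).
semicircular end: A = ½π·20² = 628.32, centroid at (-8.49, 20.00).
ΣA = 4228.32 mm², ΣAx_c = 156666.67 mm³, ΣAy_c = 84566.37 mm³.
x_c = 156666.67/4228.32 = 37.05 mm; y_c = 84566.37/4228.32 = 20.00 mm.

x_c = 37.05 mm, y_c = 20.00 mm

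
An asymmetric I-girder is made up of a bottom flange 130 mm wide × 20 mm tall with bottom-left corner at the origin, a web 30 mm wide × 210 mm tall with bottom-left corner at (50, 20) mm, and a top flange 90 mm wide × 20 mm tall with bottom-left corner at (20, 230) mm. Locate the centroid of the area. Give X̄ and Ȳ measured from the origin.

X̄ = 65.00 mm, Ȳ = 116.40 mm

Part | A | x̄ᵢ | ȳᵢ | A·x̄ᵢ | A·ȳᵢ
bottom flange | 2600.00 | 65.00 | 10.00 | 169000.00 | 26000.00
web | 6300.00 | 65.00 | 125.00 | 409500.00 | 787500.00
top flange | 1800.00 | 65.00 | 240.00 | 117000.00 | 432000.00
Σ | 10700.00 |  |  | 695500.00 | 1245500.00
X̄ = 695500.00 / 10700.00 = 65.00 mm
Ȳ = 1245500.00 / 10700.00 = 116.40 mm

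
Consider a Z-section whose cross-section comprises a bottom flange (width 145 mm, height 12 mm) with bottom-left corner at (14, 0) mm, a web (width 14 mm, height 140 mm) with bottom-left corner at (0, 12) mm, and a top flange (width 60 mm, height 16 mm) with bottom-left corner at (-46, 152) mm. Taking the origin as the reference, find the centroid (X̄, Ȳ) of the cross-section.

Part | A | x̄ᵢ | ȳᵢ | A·x̄ᵢ | A·ȳᵢ
bottom flange | 1740.00 | 86.50 | 6.00 | 150510.00 | 10440.00
web | 1960.00 | 7.00 | 82.00 | 13720.00 | 160720.00
top flange | 960.00 | -16.00 | 160.00 | -15360.00 | 153600.00
Σ | 4660.00 |  |  | 148870.00 | 324760.00
X̄ = 148870.00 / 4660.00 = 31.95 mm
Ȳ = 324760.00 / 4660.00 = 69.69 mm

X̄ = 31.95 mm, Ȳ = 69.69 mm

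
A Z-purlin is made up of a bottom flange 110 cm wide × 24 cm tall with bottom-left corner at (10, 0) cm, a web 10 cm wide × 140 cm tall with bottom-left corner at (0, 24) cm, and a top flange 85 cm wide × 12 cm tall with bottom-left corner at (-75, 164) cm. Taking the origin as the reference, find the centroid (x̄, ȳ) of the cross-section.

bottom flange: A = 110 × 24 = 2640.00, centroid at (65.00, 12.00).
web: A = 10 × 140 = 1400.00, centroid at (5.00, 94.00).
top flange: A = 85 × 12 = 1020.00, centroid at (-32.50, 170.00).
ΣA = 5060.00 cm², ΣAx̄ = 145450.00 cm³, ΣAȳ = 336680.00 cm³.
x̄ = 145450.00/5060.00 = 28.75 cm; ȳ = 336680.00/5060.00 = 66.54 cm.

x̄ = 28.75 cm, ȳ = 66.54 cm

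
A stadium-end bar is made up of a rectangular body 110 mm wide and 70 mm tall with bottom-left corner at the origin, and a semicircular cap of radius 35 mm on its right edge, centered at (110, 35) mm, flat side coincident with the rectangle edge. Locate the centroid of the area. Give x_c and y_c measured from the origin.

rectangular body: A = 110 × 70 = 7700.00, centroid at (55.00, 35.00).
semicircular end: A = ½π·35² = 1924.23, centroid at (124.85, 35.00).
ΣA = 9624.23 mm², ΣAx_c = 663748.14 mm³, ΣAy_c = 336847.89 mm³.
x_c = 663748.14/9624.23 = 68.97 mm; y_c = 336847.89/9624.23 = 35.00 mm.

x_c = 68.97 mm, y_c = 35.00 mm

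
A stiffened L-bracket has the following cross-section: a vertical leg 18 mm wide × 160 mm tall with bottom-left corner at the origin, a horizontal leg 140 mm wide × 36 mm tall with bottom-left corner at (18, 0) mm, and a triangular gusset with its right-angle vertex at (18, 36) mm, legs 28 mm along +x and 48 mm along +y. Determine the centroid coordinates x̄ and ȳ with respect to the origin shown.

Part | A | x̄ᵢ | ȳᵢ | A·x̄ᵢ | A·ȳᵢ
vertical leg | 2880.00 | 9.00 | 80.00 | 25920.00 | 230400.00
horizontal leg | 5040.00 | 88.00 | 18.00 | 443520.00 | 90720.00
gusset | 672.00 | 27.33 | 52.00 | 18368.00 | 34944.00
Σ | 8592.00 |  |  | 487808.00 | 356064.00
x̄ = 487808.00 / 8592.00 = 56.77 mm
ȳ = 356064.00 / 8592.00 = 41.44 mm

x̄ = 56.77 mm, ȳ = 41.44 mm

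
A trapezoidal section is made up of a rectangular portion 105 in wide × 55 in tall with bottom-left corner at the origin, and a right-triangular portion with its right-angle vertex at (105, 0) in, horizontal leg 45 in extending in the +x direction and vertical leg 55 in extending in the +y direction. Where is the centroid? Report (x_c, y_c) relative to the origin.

rectangular portion: A = 105 × 55 = 5775.00, centroid at (52.50, 27.50).
triangular portion: A = ½·45·55 = 1237.50, centroid at (120.00, 18.33).
ΣA = 7012.50 in², ΣAx_c = 451687.50 in³, ΣAy_c = 181500.00 in³.
x_c = 451687.50/7012.50 = 64.41 in; y_c = 181500.00/7012.50 = 25.88 in.

x_c = 64.41 in, y_c = 25.88 in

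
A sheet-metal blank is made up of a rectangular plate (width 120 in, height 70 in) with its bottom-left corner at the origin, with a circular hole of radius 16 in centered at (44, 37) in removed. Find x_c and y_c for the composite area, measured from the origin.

plate: A = 120 × 70 = 8400.00, centroid at (60.00, 35.00).
hole: A = −π·16² = -804.25, centroid at (44.00, 37.00).
ΣA = 7595.75 in²
ΣAx_c = (8400.00)(60.00) + (-804.25)(44.00) = 468613.10 in³
ΣAy_c = (8400.00)(35.00) + (-804.25)(37.00) = 264242.83 in³
x_c = 468613.10 / 7595.75 = 61.69 in
y_c = 264242.83 / 7595.75 = 34.79 in

x_c = 61.69 in, y_c = 34.79 in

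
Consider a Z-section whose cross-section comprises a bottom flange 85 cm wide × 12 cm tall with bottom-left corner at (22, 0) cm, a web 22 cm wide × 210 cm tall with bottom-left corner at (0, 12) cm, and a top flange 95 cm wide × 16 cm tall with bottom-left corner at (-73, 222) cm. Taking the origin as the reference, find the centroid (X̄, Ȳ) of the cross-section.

bottom flange: A = 85 × 12 = 1020.00, centroid at (64.50, 6.00).
web: A = 22 × 210 = 4620.00, centroid at (11.00, 117.00).
top flange: A = 95 × 16 = 1520.00, centroid at (-25.50, 230.00).
ΣA = 7160.00 cm²
ΣAX̄ = (1020.00)(64.50) + (4620.00)(11.00) + (1520.00)(-25.50) = 77850.00 cm³
ΣAȲ = (1020.00)(6.00) + (4620.00)(117.00) + (1520.00)(230.00) = 896260.00 cm³
X̄ = 77850.00 / 7160.00 = 10.87 cm
Ȳ = 896260.00 / 7160.00 = 125.18 cm

X̄ = 10.87 cm, Ȳ = 125.18 cm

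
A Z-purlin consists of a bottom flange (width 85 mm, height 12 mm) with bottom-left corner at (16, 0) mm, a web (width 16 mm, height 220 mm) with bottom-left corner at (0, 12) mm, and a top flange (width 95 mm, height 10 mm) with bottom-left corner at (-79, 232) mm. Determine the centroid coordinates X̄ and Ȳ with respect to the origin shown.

X̄ = 10.55 mm, Ȳ = 120.35 mm

Part | A | x̄ᵢ | ȳᵢ | A·x̄ᵢ | A·ȳᵢ
bottom flange | 1020.00 | 58.50 | 6.00 | 59670.00 | 6120.00
web | 3520.00 | 8.00 | 122.00 | 28160.00 | 429440.00
top flange | 950.00 | -31.50 | 237.00 | -29925.00 | 225150.00
Σ | 5490.00 |  |  | 57905.00 | 660710.00
X̄ = 57905.00 / 5490.00 = 10.55 mm
Ȳ = 660710.00 / 5490.00 = 120.35 mm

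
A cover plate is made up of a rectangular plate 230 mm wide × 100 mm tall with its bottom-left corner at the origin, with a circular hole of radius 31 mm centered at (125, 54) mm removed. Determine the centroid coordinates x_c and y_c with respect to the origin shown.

x_c = 113.49 mm, y_c = 49.40 mm

plate: A = 230 × 100 = 23000.00, centroid at (115.00, 50.00).
hole: A = −π·31² = -3019.07, centroid at (125.00, 54.00).
ΣA = 19980.93 mm²
ΣAx_c = (23000.00)(115.00) + (-3019.07)(125.00) = 2267616.18 mm³
ΣAy_c = (23000.00)(50.00) + (-3019.07)(54.00) = 986970.19 mm³
x_c = 2267616.18 / 19980.93 = 113.49 mm
y_c = 986970.19 / 19980.93 = 49.40 mm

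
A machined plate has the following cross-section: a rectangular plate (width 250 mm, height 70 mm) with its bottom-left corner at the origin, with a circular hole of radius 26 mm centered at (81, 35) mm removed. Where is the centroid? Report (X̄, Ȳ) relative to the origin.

X̄ = 131.08 mm, Ȳ = 35.00 mm

Part | A | x̄ᵢ | ȳᵢ | A·x̄ᵢ | A·ȳᵢ
plate | 17500.00 | 125.00 | 35.00 | 2187500.00 | 612500.00
hole | -2123.72 | 81.00 | 35.00 | -172021.05 | -74330.08
Σ | 15376.28 |  |  | 2015478.95 | 538169.92
X̄ = 2015478.95 / 15376.28 = 131.08 mm
Ȳ = 538169.92 / 15376.28 = 35.00 mm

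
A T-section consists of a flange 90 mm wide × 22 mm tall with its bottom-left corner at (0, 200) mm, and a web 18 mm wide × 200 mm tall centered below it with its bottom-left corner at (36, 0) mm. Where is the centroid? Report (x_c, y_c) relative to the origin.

web: A = 18 × 200 = 3600.00, centroid at (45.00, 100.00).
flange: A = 90 × 22 = 1980.00, centroid at (45.00, 211.00).
ΣA = 5580.00 mm², ΣAx_c = 251100.00 mm³, ΣAy_c = 777780.00 mm³.
x_c = 251100.00/5580.00 = 45.00 mm; y_c = 777780.00/5580.00 = 139.39 mm.

x_c = 45.00 mm, y_c = 139.39 mm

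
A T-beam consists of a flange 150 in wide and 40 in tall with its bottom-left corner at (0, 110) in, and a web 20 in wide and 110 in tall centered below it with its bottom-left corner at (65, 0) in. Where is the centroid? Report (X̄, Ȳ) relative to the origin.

X̄ = 75.00 in, Ȳ = 109.88 in

web: A = 20 × 110 = 2200.00, centroid at (75.00, 55.00).
flange: A = 150 × 40 = 6000.00, centroid at (75.00, 130.00).
ΣA = 8200.00 in², ΣAX̄ = 615000.00 in³, ΣAȲ = 901000.00 in³.
X̄ = 615000.00/8200.00 = 75.00 in; Ȳ = 901000.00/8200.00 = 109.88 in.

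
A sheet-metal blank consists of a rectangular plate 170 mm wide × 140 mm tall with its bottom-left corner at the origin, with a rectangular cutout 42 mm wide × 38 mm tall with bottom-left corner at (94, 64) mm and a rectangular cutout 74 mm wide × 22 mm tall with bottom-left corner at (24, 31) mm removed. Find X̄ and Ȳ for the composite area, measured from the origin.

X̄ = 84.57 mm, Ȳ = 71.21 mm

Part | A | x̄ᵢ | ȳᵢ | A·x̄ᵢ | A·ȳᵢ
plate | 23800.00 | 85.00 | 70.00 | 2023000.00 | 1666000.00
hole 1 | -1596.00 | 115.00 | 83.00 | -183540.00 | -132468.00
hole 2 | -1628.00 | 61.00 | 42.00 | -99308.00 | -68376.00
Σ | 20576.00 |  |  | 1740152.00 | 1465156.00
X̄ = 1740152.00 / 20576.00 = 84.57 mm
Ȳ = 1465156.00 / 20576.00 = 71.21 mm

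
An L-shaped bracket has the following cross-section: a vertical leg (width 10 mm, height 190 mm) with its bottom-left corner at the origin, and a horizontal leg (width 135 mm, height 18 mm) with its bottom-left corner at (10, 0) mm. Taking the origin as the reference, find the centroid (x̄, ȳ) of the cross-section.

vertical leg: A = 10 × 190 = 1900.00, centroid at (5.00, 95.00).
horizontal leg: A = 135 × 18 = 2430.00, centroid at (77.50, 9.00).
ΣA = 4330.00 mm²
ΣAx̄ = (1900.00)(5.00) + (2430.00)(77.50) = 197825.00 mm³
ΣAȳ = (1900.00)(95.00) + (2430.00)(9.00) = 202370.00 mm³
x̄ = 197825.00 / 4330.00 = 45.69 mm
ȳ = 202370.00 / 4330.00 = 46.74 mm

x̄ = 45.69 mm, ȳ = 46.74 mm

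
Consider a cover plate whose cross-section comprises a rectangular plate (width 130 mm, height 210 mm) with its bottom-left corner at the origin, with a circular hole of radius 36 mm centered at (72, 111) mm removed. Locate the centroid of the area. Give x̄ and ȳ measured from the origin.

plate: A = 130 × 210 = 27300.00, centroid at (65.00, 105.00).
hole: A = −π·36² = -4071.50, centroid at (72.00, 111.00).
ΣA = 23228.50 mm², ΣAx̄ = 1481351.71 mm³, ΣAȳ = 2414563.05 mm³.
x̄ = 1481351.71/23228.50 = 63.77 mm; ȳ = 2414563.05/23228.50 = 103.95 mm.

x̄ = 63.77 mm, ȳ = 103.95 mm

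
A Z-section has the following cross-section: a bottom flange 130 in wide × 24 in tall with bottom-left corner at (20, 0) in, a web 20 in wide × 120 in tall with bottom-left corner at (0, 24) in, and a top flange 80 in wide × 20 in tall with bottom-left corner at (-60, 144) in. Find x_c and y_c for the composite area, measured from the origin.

bottom flange: A = 130 × 24 = 3120.00, centroid at (85.00, 12.00).
web: A = 20 × 120 = 2400.00, centroid at (10.00, 84.00).
top flange: A = 80 × 20 = 1600.00, centroid at (-20.00, 154.00).
ΣA = 7120.00 in², ΣAx_c = 257200.00 in³, ΣAy_c = 485440.00 in³.
x_c = 257200.00/7120.00 = 36.12 in; y_c = 485440.00/7120.00 = 68.18 in.

x_c = 36.12 in, y_c = 68.18 in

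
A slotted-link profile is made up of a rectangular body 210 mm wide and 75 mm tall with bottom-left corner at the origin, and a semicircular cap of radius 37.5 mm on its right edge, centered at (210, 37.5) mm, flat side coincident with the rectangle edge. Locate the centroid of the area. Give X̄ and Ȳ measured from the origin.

rectangular body: A = 210 × 75 = 15750.00, centroid at (105.00, 37.50).
semicircular end: A = ½π·37.5² = 2208.93, centroid at (225.92, 37.50).
ΣA = 17958.93 mm²
ΣAX̄ = (15750.00)(105.00) + (2208.93)(225.92) = 2152782.04 mm³
ΣAȲ = (15750.00)(37.50) + (2208.93)(37.50) = 673459.96 mm³
X̄ = 2152782.04 / 17958.93 = 119.87 mm
Ȳ = 673459.96 / 17958.93 = 37.50 mm

X̄ = 119.87 mm, Ȳ = 37.50 mm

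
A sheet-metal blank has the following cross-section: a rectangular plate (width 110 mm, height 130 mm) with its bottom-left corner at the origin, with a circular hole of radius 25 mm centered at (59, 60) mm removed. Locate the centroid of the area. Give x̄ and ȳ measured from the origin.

x̄ = 54.36 mm, ȳ = 65.80 mm

Part | A | x̄ᵢ | ȳᵢ | A·x̄ᵢ | A·ȳᵢ
plate | 14300.00 | 55.00 | 65.00 | 786500.00 | 929500.00
hole | -1963.50 | 59.00 | 60.00 | -115846.23 | -117809.72
Σ | 12336.50 |  |  | 670653.77 | 811690.28
x̄ = 670653.77 / 12336.50 = 54.36 mm
ȳ = 811690.28 / 12336.50 = 65.80 mm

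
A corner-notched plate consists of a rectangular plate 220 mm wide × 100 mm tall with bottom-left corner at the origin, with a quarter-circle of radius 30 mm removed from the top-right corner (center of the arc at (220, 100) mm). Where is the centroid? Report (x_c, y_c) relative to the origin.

x_c = 106.77 mm, y_c = 48.76 mm

Part | A | x̄ᵢ | ȳᵢ | A·x̄ᵢ | A·ȳᵢ
plate | 22000.00 | 110.00 | 50.00 | 2420000.00 | 1100000.00
removed quarter-circle | -706.86 | 207.27 | 87.27 | -146508.84 | -61685.83
Σ | 21293.14 |  |  | 2273491.16 | 1038314.17
x_c = 2273491.16 / 21293.14 = 106.77 mm
y_c = 1038314.17 / 21293.14 = 48.76 mm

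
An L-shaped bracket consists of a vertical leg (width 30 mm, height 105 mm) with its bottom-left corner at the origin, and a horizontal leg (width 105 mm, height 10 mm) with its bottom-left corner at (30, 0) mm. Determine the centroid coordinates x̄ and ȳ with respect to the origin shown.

vertical leg: A = 30 × 105 = 3150.00, centroid at (15.00, 52.50).
horizontal leg: A = 105 × 10 = 1050.00, centroid at (82.50, 5.00).
ΣA = 4200.00 mm², ΣAx̄ = 133875.00 mm³, ΣAȳ = 170625.00 mm³.
x̄ = 133875.00/4200.00 = 31.88 mm; ȳ = 170625.00/4200.00 = 40.62 mm.

x̄ = 31.88 mm, ȳ = 40.62 mm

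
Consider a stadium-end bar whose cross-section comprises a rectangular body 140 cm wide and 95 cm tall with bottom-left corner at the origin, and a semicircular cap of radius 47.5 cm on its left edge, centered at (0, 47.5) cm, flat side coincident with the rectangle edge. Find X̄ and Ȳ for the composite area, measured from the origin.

rectangular body: A = 140 × 95 = 13300.00, centroid at (70.00, 47.50).
semicircular end: A = ½π·47.5² = 3544.11, centroid at (-20.16, 47.50).
ΣA = 16844.11 cm²
ΣAX̄ = (13300.00)(70.00) + (3544.11)(-20.16) = 859552.08 cm³
ΣAȲ = (13300.00)(47.50) + (3544.11)(47.50) = 800095.19 cm³
X̄ = 859552.08 / 16844.11 = 51.03 cm
Ȳ = 800095.19 / 16844.11 = 47.50 cm

X̄ = 51.03 cm, Ȳ = 47.50 cm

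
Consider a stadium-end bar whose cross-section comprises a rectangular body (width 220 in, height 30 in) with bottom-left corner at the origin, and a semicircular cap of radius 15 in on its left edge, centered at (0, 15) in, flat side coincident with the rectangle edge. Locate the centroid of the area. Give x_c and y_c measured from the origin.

x_c = 104.09 in, y_c = 15.00 in

Part | A | x̄ᵢ | ȳᵢ | A·x̄ᵢ | A·ȳᵢ
rectangular body | 6600.00 | 110.00 | 15.00 | 726000.00 | 99000.00
semicircular end | 353.43 | -6.37 | 15.00 | -2250.00 | 5301.44
Σ | 6953.43 |  |  | 723750.00 | 104301.44
x_c = 723750.00 / 6953.43 = 104.09 in
y_c = 104301.44 / 6953.43 = 15.00 in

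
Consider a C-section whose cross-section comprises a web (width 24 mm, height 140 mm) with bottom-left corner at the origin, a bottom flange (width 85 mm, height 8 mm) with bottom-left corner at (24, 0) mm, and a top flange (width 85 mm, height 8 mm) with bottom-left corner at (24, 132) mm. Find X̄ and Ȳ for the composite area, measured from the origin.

web: A = 24 × 140 = 3360.00, centroid at (12.00, 70.00).
bottom flange: A = 85 × 8 = 680.00, centroid at (66.50, 4.00).
top flange: A = 85 × 8 = 680.00, centroid at (66.50, 136.00).
ΣA = 4720.00 mm², ΣAX̄ = 130760.00 mm³, ΣAȲ = 330400.00 mm³.
X̄ = 130760.00/4720.00 = 27.70 mm; Ȳ = 330400.00/4720.00 = 70.00 mm.

X̄ = 27.70 mm, Ȳ = 70.00 mm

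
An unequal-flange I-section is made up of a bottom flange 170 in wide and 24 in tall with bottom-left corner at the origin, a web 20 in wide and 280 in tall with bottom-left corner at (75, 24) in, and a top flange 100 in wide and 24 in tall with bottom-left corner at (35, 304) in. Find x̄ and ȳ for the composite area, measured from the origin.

x̄ = 85.00 in, ȳ = 142.86 in

Part | A | x̄ᵢ | ȳᵢ | A·x̄ᵢ | A·ȳᵢ
bottom flange | 4080.00 | 85.00 | 12.00 | 346800.00 | 48960.00
web | 5600.00 | 85.00 | 164.00 | 476000.00 | 918400.00
top flange | 2400.00 | 85.00 | 316.00 | 204000.00 | 758400.00
Σ | 12080.00 |  |  | 1026800.00 | 1725760.00
x̄ = 1026800.00 / 12080.00 = 85.00 in
ȳ = 1725760.00 / 12080.00 = 142.86 in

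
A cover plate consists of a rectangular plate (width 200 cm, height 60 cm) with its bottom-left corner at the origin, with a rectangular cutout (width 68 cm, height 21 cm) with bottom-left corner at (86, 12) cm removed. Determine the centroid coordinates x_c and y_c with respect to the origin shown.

x_c = 97.30 cm, y_c = 31.01 cm

plate: A = 200 × 60 = 12000.00, centroid at (100.00, 30.00).
hole: A = −(68 × 21) = -1428.00, centroid at (120.00, 22.50).
ΣA = 10572.00 cm²
ΣAx_c = (12000.00)(100.00) + (-1428.00)(120.00) = 1028640.00 cm³
ΣAy_c = (12000.00)(30.00) + (-1428.00)(22.50) = 327870.00 cm³
x_c = 1028640.00 / 10572.00 = 97.30 cm
y_c = 327870.00 / 10572.00 = 31.01 cm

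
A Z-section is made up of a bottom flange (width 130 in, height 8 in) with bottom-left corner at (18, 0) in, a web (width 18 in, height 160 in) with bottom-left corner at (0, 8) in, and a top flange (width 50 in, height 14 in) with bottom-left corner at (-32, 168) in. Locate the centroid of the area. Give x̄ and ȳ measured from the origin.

x̄ = 23.23 in, ȳ = 82.27 in

bottom flange: A = 130 × 8 = 1040.00, centroid at (83.00, 4.00).
web: A = 18 × 160 = 2880.00, centroid at (9.00, 88.00).
top flange: A = 50 × 14 = 700.00, centroid at (-7.00, 175.00).
ΣA = 4620.00 in², ΣAx̄ = 107340.00 in³, ΣAȳ = 380100.00 in³.
x̄ = 107340.00/4620.00 = 23.23 in; ȳ = 380100.00/4620.00 = 82.27 in.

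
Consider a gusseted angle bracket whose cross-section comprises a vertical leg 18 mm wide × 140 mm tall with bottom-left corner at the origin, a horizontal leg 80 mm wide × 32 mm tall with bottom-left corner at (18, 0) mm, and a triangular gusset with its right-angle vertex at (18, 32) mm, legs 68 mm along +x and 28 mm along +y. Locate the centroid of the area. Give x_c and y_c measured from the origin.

x_c = 34.79 mm, y_c = 42.56 mm

vertical leg: A = 18 × 140 = 2520.00, centroid at (9.00, 70.00).
horizontal leg: A = 80 × 32 = 2560.00, centroid at (58.00, 16.00).
gusset: A = ½·68·28 = 952.00, centroid at (40.67, 41.33).
ΣA = 6032.00 mm², ΣAx_c = 209874.67 mm³, ΣAy_c = 256709.33 mm³.
x_c = 209874.67/6032.00 = 34.79 mm; y_c = 256709.33/6032.00 = 42.56 mm.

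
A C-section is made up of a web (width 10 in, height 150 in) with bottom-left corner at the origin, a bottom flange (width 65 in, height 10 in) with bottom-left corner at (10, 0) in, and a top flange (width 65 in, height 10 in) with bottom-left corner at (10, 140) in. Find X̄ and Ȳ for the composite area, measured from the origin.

Part | A | x̄ᵢ | ȳᵢ | A·x̄ᵢ | A·ȳᵢ
web | 1500.00 | 5.00 | 75.00 | 7500.00 | 112500.00
bottom flange | 650.00 | 42.50 | 5.00 | 27625.00 | 3250.00
top flange | 650.00 | 42.50 | 145.00 | 27625.00 | 94250.00
Σ | 2800.00 |  |  | 62750.00 | 210000.00
X̄ = 62750.00 / 2800.00 = 22.41 in
Ȳ = 210000.00 / 2800.00 = 75.00 in

X̄ = 22.41 in, Ȳ = 75.00 in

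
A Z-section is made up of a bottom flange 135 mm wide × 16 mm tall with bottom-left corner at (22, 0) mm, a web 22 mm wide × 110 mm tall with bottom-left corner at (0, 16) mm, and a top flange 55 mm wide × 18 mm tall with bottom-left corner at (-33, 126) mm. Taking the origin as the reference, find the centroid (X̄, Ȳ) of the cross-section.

Part | A | x̄ᵢ | ȳᵢ | A·x̄ᵢ | A·ȳᵢ
bottom flange | 2160.00 | 89.50 | 8.00 | 193320.00 | 17280.00
web | 2420.00 | 11.00 | 71.00 | 26620.00 | 171820.00
top flange | 990.00 | -5.50 | 135.00 | -5445.00 | 133650.00
Σ | 5570.00 |  |  | 214495.00 | 322750.00
X̄ = 214495.00 / 5570.00 = 38.51 mm
Ȳ = 322750.00 / 5570.00 = 57.94 mm

X̄ = 38.51 mm, Ȳ = 57.94 mm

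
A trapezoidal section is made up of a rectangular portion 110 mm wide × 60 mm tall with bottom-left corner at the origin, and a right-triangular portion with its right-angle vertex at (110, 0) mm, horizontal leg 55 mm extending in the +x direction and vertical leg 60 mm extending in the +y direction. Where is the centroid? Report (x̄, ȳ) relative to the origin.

x̄ = 69.67 mm, ȳ = 28.00 mm

Part | A | x̄ᵢ | ȳᵢ | A·x̄ᵢ | A·ȳᵢ
rectangular portion | 6600.00 | 55.00 | 30.00 | 363000.00 | 198000.00
triangular portion | 1650.00 | 128.33 | 20.00 | 211750.00 | 33000.00
Σ | 8250.00 |  |  | 574750.00 | 231000.00
x̄ = 574750.00 / 8250.00 = 69.67 mm
ȳ = 231000.00 / 8250.00 = 28.00 mm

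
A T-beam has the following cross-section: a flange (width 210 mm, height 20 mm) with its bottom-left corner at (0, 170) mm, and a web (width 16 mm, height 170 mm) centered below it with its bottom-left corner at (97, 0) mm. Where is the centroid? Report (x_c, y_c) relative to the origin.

web: A = 16 × 170 = 2720.00, centroid at (105.00, 85.00).
flange: A = 210 × 20 = 4200.00, centroid at (105.00, 180.00).
ΣA = 6920.00 mm², ΣAx_c = 726600.00 mm³, ΣAy_c = 987200.00 mm³.
x_c = 726600.00/6920.00 = 105.00 mm; y_c = 987200.00/6920.00 = 142.66 mm.

x_c = 105.00 mm, y_c = 142.66 mm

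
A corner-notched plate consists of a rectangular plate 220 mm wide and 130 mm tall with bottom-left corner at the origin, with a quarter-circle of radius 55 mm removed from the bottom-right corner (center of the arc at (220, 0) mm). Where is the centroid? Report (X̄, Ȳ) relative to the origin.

X̄ = 102.15 mm, Ȳ = 68.77 mm

Part | A | x̄ᵢ | ȳᵢ | A·x̄ᵢ | A·ȳᵢ
plate | 28600.00 | 110.00 | 65.00 | 3146000.00 | 1859000.00
removed quarter-circle | -2375.83 | 196.66 | 23.34 | -467224.14 | -55458.33
Σ | 26224.17 |  |  | 2678775.86 | 1803541.67
X̄ = 2678775.86 / 26224.17 = 102.15 mm
Ȳ = 1803541.67 / 26224.17 = 68.77 mm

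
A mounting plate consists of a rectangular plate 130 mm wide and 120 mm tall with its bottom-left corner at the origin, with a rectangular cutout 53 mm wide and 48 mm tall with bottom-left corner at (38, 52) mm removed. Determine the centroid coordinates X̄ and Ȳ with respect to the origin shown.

plate: A = 130 × 120 = 15600.00, centroid at (65.00, 60.00).
hole: A = −(53 × 48) = -2544.00, centroid at (64.50, 76.00).
ΣA = 13056.00 mm²
ΣAX̄ = (15600.00)(65.00) + (-2544.00)(64.50) = 849912.00 mm³
ΣAȲ = (15600.00)(60.00) + (-2544.00)(76.00) = 742656.00 mm³
X̄ = 849912.00 / 13056.00 = 65.10 mm
Ȳ = 742656.00 / 13056.00 = 56.88 mm

X̄ = 65.10 mm, Ȳ = 56.88 mm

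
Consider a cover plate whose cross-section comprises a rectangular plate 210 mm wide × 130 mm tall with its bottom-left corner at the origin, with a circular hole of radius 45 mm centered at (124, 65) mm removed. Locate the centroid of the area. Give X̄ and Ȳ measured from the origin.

plate: A = 210 × 130 = 27300.00, centroid at (105.00, 65.00).
hole: A = −π·45² = -6361.73, centroid at (124.00, 65.00).
ΣA = 20938.27 mm²
ΣAX̄ = (27300.00)(105.00) + (-6361.73)(124.00) = 2077646.08 mm³
ΣAȲ = (27300.00)(65.00) + (-6361.73)(65.00) = 1360987.87 mm³
X̄ = 2077646.08 / 20938.27 = 99.23 mm
Ȳ = 1360987.87 / 20938.27 = 65.00 mm

X̄ = 99.23 mm, Ȳ = 65.00 mm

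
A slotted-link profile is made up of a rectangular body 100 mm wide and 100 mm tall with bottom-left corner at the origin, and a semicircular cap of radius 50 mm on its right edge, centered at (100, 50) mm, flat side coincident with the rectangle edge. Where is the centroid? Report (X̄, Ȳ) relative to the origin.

X̄ = 70.08 mm, Ȳ = 50.00 mm

Part | A | x̄ᵢ | ȳᵢ | A·x̄ᵢ | A·ȳᵢ
rectangular body | 10000.00 | 50.00 | 50.00 | 500000.00 | 500000.00
semicircular end | 3926.99 | 121.22 | 50.00 | 476032.42 | 196349.54
Σ | 13926.99 |  |  | 976032.42 | 696349.54
X̄ = 976032.42 / 13926.99 = 70.08 mm
Ȳ = 696349.54 / 13926.99 = 50.00 mm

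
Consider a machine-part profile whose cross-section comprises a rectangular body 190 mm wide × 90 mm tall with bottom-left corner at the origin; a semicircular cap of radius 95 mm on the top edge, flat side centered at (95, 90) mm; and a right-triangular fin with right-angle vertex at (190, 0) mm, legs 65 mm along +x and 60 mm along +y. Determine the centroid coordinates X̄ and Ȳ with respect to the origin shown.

Part | A | x̄ᵢ | ȳᵢ | A·x̄ᵢ | A·ȳᵢ
rectangular body | 17100.00 | 95.00 | 45.00 | 1624500.00 | 769500.00
semicircular top | 14176.44 | 95.00 | 130.32 | 1346761.50 | 1847462.65
triangular fin | 1950.00 | 211.67 | 20.00 | 412750.00 | 39000.00
Σ | 33226.44 |  |  | 3384011.50 | 2655962.65
X̄ = 3384011.50 / 33226.44 = 101.85 mm
Ȳ = 2655962.65 / 33226.44 = 79.94 mm

X̄ = 101.85 mm, Ȳ = 79.94 mm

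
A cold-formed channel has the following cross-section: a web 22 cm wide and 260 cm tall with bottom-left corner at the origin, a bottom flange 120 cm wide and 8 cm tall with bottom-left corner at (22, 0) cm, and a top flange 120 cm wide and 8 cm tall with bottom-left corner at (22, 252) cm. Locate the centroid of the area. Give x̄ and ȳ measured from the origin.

x̄ = 28.84 cm, ȳ = 130.00 cm

web: A = 22 × 260 = 5720.00, centroid at (11.00, 130.00).
bottom flange: A = 120 × 8 = 960.00, centroid at (82.00, 4.00).
top flange: A = 120 × 8 = 960.00, centroid at (82.00, 256.00).
ΣA = 7640.00 cm², ΣAx̄ = 220360.00 cm³, ΣAȳ = 993200.00 cm³.
x̄ = 220360.00/7640.00 = 28.84 cm; ȳ = 993200.00/7640.00 = 130.00 cm.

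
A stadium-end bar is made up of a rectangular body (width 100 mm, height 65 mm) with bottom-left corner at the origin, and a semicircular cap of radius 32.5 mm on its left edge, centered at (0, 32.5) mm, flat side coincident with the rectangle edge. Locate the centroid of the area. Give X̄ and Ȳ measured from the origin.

Part | A | x̄ᵢ | ȳᵢ | A·x̄ᵢ | A·ȳᵢ
rectangular body | 6500.00 | 50.00 | 32.50 | 325000.00 | 211250.00
semicircular end | 1659.15 | -13.79 | 32.50 | -22885.42 | 53922.49
Σ | 8159.15 |  |  | 302114.58 | 265172.49
X̄ = 302114.58 / 8159.15 = 37.03 mm
Ȳ = 265172.49 / 8159.15 = 32.50 mm

X̄ = 37.03 mm, Ȳ = 32.50 mm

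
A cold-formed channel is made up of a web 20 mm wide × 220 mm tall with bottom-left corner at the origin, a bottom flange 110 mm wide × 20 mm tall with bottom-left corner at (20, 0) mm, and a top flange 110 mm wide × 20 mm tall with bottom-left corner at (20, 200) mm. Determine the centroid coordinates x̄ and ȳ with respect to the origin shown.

Part | A | x̄ᵢ | ȳᵢ | A·x̄ᵢ | A·ȳᵢ
web | 4400.00 | 10.00 | 110.00 | 44000.00 | 484000.00
bottom flange | 2200.00 | 75.00 | 10.00 | 165000.00 | 22000.00
top flange | 2200.00 | 75.00 | 210.00 | 165000.00 | 462000.00
Σ | 8800.00 |  |  | 374000.00 | 968000.00
x̄ = 374000.00 / 8800.00 = 42.50 mm
ȳ = 968000.00 / 8800.00 = 110.00 mm

x̄ = 42.50 mm, ȳ = 110.00 mm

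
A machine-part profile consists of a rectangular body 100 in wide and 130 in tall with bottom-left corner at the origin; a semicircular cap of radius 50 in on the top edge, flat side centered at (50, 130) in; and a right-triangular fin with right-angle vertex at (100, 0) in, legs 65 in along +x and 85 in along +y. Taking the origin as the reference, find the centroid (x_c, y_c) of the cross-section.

x_c = 60.06 in, y_c = 77.05 in

Part | A | x̄ᵢ | ȳᵢ | A·x̄ᵢ | A·ȳᵢ
rectangular body | 13000.00 | 50.00 | 65.00 | 650000.00 | 845000.00
semicircular top | 3926.99 | 50.00 | 151.22 | 196349.54 | 593842.14
triangular fin | 2762.50 | 121.67 | 28.33 | 336104.17 | 78270.83
Σ | 19689.49 |  |  | 1182453.71 | 1517112.97
x_c = 1182453.71 / 19689.49 = 60.06 in
y_c = 1517112.97 / 19689.49 = 77.05 in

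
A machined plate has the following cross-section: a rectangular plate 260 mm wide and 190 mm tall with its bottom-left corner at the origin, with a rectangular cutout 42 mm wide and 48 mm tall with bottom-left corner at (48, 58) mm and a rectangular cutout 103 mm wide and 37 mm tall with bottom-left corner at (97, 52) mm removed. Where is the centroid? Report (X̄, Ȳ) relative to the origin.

X̄ = 131.20 mm, Ȳ = 97.74 mm

Part | A | x̄ᵢ | ȳᵢ | A·x̄ᵢ | A·ȳᵢ
plate | 49400.00 | 130.00 | 95.00 | 6422000.00 | 4693000.00
hole 1 | -2016.00 | 69.00 | 82.00 | -139104.00 | -165312.00
hole 2 | -3811.00 | 148.50 | 70.50 | -565933.50 | -268675.50
Σ | 43573.00 |  |  | 5716962.50 | 4259012.50
X̄ = 5716962.50 / 43573.00 = 131.20 mm
Ȳ = 4259012.50 / 43573.00 = 97.74 mm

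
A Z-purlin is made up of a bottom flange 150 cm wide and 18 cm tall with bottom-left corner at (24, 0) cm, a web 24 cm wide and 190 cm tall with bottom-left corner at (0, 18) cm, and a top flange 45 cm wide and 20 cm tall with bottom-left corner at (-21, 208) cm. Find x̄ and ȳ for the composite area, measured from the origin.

Part | A | x̄ᵢ | ȳᵢ | A·x̄ᵢ | A·ȳᵢ
bottom flange | 2700.00 | 99.00 | 9.00 | 267300.00 | 24300.00
web | 4560.00 | 12.00 | 113.00 | 54720.00 | 515280.00
top flange | 900.00 | 1.50 | 218.00 | 1350.00 | 196200.00
Σ | 8160.00 |  |  | 323370.00 | 735780.00
x̄ = 323370.00 / 8160.00 = 39.63 cm
ȳ = 735780.00 / 8160.00 = 90.17 cm

x̄ = 39.63 cm, ȳ = 90.17 cm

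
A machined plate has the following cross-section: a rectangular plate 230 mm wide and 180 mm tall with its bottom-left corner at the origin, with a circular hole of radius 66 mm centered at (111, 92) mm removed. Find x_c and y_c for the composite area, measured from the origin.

x_c = 116.98 mm, y_c = 89.01 mm

plate: A = 230 × 180 = 41400.00, centroid at (115.00, 90.00).
hole: A = −π·66² = -13684.78, centroid at (111.00, 92.00).
ΣA = 27715.22 mm², ΣAx_c = 3241989.69 mm³, ΣAy_c = 2467000.46 mm³.
x_c = 3241989.69/27715.22 = 116.98 mm; y_c = 2467000.46/27715.22 = 89.01 mm.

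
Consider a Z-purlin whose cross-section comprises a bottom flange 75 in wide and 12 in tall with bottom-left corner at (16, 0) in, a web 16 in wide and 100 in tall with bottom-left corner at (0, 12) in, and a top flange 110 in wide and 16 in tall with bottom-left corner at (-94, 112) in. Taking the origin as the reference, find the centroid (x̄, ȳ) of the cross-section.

x̄ = -1.81 in, ȳ = 74.13 in

bottom flange: A = 75 × 12 = 900.00, centroid at (53.50, 6.00).
web: A = 16 × 100 = 1600.00, centroid at (8.00, 62.00).
top flange: A = 110 × 16 = 1760.00, centroid at (-39.00, 120.00).
ΣA = 4260.00 in²
ΣAx̄ = (900.00)(53.50) + (1600.00)(8.00) + (1760.00)(-39.00) = -7690.00 in³
ΣAȳ = (900.00)(6.00) + (1600.00)(62.00) + (1760.00)(120.00) = 315800.00 in³
x̄ = -7690.00 / 4260.00 = -1.81 in
ȳ = 315800.00 / 4260.00 = 74.13 in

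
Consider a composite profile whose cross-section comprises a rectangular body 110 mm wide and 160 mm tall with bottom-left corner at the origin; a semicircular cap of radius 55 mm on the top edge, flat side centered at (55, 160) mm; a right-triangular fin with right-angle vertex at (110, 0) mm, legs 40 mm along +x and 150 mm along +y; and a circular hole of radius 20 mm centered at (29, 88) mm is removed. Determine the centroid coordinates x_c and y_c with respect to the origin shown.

rectangular body: A = 110 × 160 = 17600.00, centroid at (55.00, 80.00).
semicircular top: A = ½π·55² = 4751.66, centroid at (55.00, 183.34).
triangular fin: A = ½·40·150 = 3000.00, centroid at (123.33, 50.00).
hole: A = −π·20² = -1256.64, centroid at (29.00, 88.00).
ΣA = 24095.02 mm²
ΣAx_c = (17600.00)(55.00) + (4751.66)(55.00) + (3000.00)(123.33) + (-1256.64)(29.00) = 1562898.76 mm³
ΣAy_c = (17600.00)(80.00) + (4751.66)(183.34) + (3000.00)(50.00) + (-1256.64)(88.00) = 2318598.03 mm³
x_c = 1562898.76 / 24095.02 = 64.86 mm
y_c = 2318598.03 / 24095.02 = 96.23 mm

x_c = 64.86 mm, y_c = 96.23 mm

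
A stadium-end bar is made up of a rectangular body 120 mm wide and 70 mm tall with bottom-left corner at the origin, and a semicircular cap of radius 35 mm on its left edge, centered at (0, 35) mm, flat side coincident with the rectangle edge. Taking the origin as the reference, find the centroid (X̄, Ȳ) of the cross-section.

Part | A | x̄ᵢ | ȳᵢ | A·x̄ᵢ | A·ȳᵢ
rectangular body | 8400.00 | 60.00 | 35.00 | 504000.00 | 294000.00
semicircular end | 1924.23 | -14.85 | 35.00 | -28583.33 | 67347.89
Σ | 10324.23 |  |  | 475416.67 | 361347.89
X̄ = 475416.67 / 10324.23 = 46.05 mm
Ȳ = 361347.89 / 10324.23 = 35.00 mm

X̄ = 46.05 mm, Ȳ = 35.00 mm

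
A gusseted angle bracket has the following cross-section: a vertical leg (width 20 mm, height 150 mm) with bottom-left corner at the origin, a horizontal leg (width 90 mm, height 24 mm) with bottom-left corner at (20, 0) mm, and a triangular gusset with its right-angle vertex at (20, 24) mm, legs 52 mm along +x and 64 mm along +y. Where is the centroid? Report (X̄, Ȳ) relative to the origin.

X̄ = 34.07 mm, Ȳ = 47.82 mm

vertical leg: A = 20 × 150 = 3000.00, centroid at (10.00, 75.00).
horizontal leg: A = 90 × 24 = 2160.00, centroid at (65.00, 12.00).
gusset: A = ½·52·64 = 1664.00, centroid at (37.33, 45.33).
ΣA = 6824.00 mm²
ΣAX̄ = (3000.00)(10.00) + (2160.00)(65.00) + (1664.00)(37.33) = 232522.67 mm³
ΣAȲ = (3000.00)(75.00) + (2160.00)(12.00) + (1664.00)(45.33) = 326354.67 mm³
X̄ = 232522.67 / 6824.00 = 34.07 mm
Ȳ = 326354.67 / 6824.00 = 47.82 mm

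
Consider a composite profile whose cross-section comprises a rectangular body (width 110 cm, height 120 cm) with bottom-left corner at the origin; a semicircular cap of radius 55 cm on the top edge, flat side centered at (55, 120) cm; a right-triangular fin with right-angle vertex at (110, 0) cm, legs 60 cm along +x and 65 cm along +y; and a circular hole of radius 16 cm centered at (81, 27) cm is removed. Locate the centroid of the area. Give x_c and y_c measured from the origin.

x_c = 61.56 cm, y_c = 78.21 cm

rectangular body: A = 110 × 120 = 13200.00, centroid at (55.00, 60.00).
semicircular top: A = ½π·55² = 4751.66, centroid at (55.00, 143.34).
triangular fin: A = ½·60·65 = 1950.00, centroid at (130.00, 21.67).
hole: A = −π·16² = -804.25, centroid at (81.00, 27.00).
ΣA = 19097.41 cm²
ΣAx_c = (13200.00)(55.00) + (4751.66)(55.00) + (1950.00)(130.00) + (-804.25)(81.00) = 1175697.17 cm³
ΣAy_c = (13200.00)(60.00) + (4751.66)(143.34) + (1950.00)(21.67) + (-804.25)(27.00) = 1493651.04 cm³
x_c = 1175697.17 / 19097.41 = 61.56 cm
y_c = 1493651.04 / 19097.41 = 78.21 cm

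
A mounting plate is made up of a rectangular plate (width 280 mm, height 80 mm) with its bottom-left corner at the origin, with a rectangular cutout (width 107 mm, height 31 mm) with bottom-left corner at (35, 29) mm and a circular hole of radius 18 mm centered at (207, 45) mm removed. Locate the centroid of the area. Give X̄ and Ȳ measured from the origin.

X̄ = 145.68 mm, Ȳ = 38.89 mm

plate: A = 280 × 80 = 22400.00, centroid at (140.00, 40.00).
hole 1: A = −(107 × 31) = -3317.00, centroid at (88.50, 44.50).
hole 2: A = −π·18² = -1017.88, centroid at (207.00, 45.00).
ΣA = 18065.12 mm²
ΣAX̄ = (22400.00)(140.00) + (-3317.00)(88.50) + (-1017.88)(207.00) = 2631745.16 mm³
ΣAȲ = (22400.00)(40.00) + (-3317.00)(44.50) + (-1017.88)(45.00) = 702589.08 mm³
X̄ = 2631745.16 / 18065.12 = 145.68 mm
Ȳ = 702589.08 / 18065.12 = 38.89 mm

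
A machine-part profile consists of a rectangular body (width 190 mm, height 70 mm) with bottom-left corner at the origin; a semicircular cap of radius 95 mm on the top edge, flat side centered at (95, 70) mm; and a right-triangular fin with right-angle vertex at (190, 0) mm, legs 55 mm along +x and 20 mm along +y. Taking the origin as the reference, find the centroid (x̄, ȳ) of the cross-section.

x̄ = 97.22 mm, ȳ = 72.54 mm

rectangular body: A = 190 × 70 = 13300.00, centroid at (95.00, 35.00).
semicircular top: A = ½π·95² = 14176.44, centroid at (95.00, 110.32).
triangular fin: A = ½·55·20 = 550.00, centroid at (208.33, 6.67).
ΣA = 28026.44 mm², ΣAx̄ = 2724844.83 mm³, ΣAȳ = 2033100.58 mm³.
x̄ = 2724844.83/28026.44 = 97.22 mm; ȳ = 2033100.58/28026.44 = 72.54 mm.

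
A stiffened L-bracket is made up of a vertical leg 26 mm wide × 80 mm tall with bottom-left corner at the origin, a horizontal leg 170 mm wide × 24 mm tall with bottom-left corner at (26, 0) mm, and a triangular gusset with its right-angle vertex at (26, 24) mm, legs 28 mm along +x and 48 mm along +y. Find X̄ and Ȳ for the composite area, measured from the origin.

vertical leg: A = 26 × 80 = 2080.00, centroid at (13.00, 40.00).
horizontal leg: A = 170 × 24 = 4080.00, centroid at (111.00, 12.00).
gusset: A = ½·28·48 = 672.00, centroid at (35.33, 40.00).
ΣA = 6832.00 mm², ΣAX̄ = 503664.00 mm³, ΣAȲ = 159040.00 mm³.
X̄ = 503664.00/6832.00 = 73.72 mm; Ȳ = 159040.00/6832.00 = 23.28 mm.

X̄ = 73.72 mm, Ȳ = 23.28 mm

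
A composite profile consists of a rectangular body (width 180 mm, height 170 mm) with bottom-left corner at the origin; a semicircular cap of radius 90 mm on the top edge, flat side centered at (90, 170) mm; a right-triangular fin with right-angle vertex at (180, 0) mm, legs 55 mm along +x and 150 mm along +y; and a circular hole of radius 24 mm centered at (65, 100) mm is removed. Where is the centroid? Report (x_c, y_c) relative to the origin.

rectangular body: A = 180 × 170 = 30600.00, centroid at (90.00, 85.00).
semicircular top: A = ½π·90² = 12723.45, centroid at (90.00, 208.20).
triangular fin: A = ½·55·150 = 4125.00, centroid at (198.33, 50.00).
hole: A = −π·24² = -1809.56, centroid at (65.00, 100.00).
ΣA = 45638.89 mm², ΣAx_c = 4599614.29 mm³, ΣAy_c = 5275280.81 mm³.
x_c = 4599614.29/45638.89 = 100.78 mm; y_c = 5275280.81/45638.89 = 115.59 mm.

x_c = 100.78 mm, y_c = 115.59 mm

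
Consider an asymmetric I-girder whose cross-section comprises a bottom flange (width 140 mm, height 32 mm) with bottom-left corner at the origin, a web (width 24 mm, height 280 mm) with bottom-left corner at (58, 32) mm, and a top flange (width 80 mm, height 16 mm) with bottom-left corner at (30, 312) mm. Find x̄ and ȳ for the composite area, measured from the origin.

Part | A | x̄ᵢ | ȳᵢ | A·x̄ᵢ | A·ȳᵢ
bottom flange | 4480.00 | 70.00 | 16.00 | 313600.00 | 71680.00
web | 6720.00 | 70.00 | 172.00 | 470400.00 | 1155840.00
top flange | 1280.00 | 70.00 | 320.00 | 89600.00 | 409600.00
Σ | 12480.00 |  |  | 873600.00 | 1637120.00
x̄ = 873600.00 / 12480.00 = 70.00 mm
ȳ = 1637120.00 / 12480.00 = 131.18 mm

x̄ = 70.00 mm, ȳ = 131.18 mm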